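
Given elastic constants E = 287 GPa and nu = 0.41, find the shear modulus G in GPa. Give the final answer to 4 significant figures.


G = E / (2*(1+nu))
G = 287 / (2*(1+0.41))
G = 101.8 GPa


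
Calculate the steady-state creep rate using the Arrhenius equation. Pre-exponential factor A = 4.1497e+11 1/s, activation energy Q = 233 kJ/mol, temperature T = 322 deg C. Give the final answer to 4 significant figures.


rate = A * exp(-Q / (R*T))
T = 322 + 273.15 = 595.15 K
rate = 4.1497e+11 * exp(-233e3 / (8.314 * 595.15))
rate = 1.471e-09 1/s


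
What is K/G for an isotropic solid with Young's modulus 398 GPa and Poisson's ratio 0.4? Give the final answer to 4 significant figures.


G = E / (2*(1+nu))
G = 398 / (2*(1+0.4)) = 142.143 GPa
K = E / (3*(1-2*nu))
K = 398 / (3*(1-2*0.4)) = 663.333 GPa
K/G = 663.333 / 142.143 = 4.667


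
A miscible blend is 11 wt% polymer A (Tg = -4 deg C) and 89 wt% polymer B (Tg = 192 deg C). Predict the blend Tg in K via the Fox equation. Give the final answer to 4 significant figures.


1/Tg = w1/Tg1 + w2/Tg2 (in Kelvin)
Tg1 = 269.15 K, Tg2 = 465.15 K
1/Tg = 0.11/269.15 + 0.89/465.15
Tg = 430.7 K


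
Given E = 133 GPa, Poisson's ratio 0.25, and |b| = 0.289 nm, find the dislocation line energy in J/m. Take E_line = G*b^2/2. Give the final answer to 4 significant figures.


Step 1: G = E / (2*(1+nu))
G = 133 / (2*(1+0.25)) = 53.2 GPa = 5.32e+10 Pa
Step 2: E_line = G*b^2/2
b = 0.289 nm = 2.89e-10 m
E_line = 0.5 * 5.32e+10 * (2.89e-10)^2 = 2.222e-09 J/m


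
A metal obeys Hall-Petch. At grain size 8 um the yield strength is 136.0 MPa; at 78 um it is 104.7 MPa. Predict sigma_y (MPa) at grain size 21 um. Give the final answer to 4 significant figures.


sigma_y = sigma0 + k / sqrt(d)
1/sqrt(d1) = 1/sqrt(8e-06) = 353.553;  1/sqrt(d2) = 113.228
k = (sigma1 - sigma2) / (1/sqrt(d1) - 1/sqrt(d2)) = (136.0 - 104.7) / (353.553 - 113.228) = 0.13024 MPa*m^0.5
sigma0 = sigma1 - k/sqrt(d1) = 136.0 - 0.13024*353.553 = 89.9532 MPa
sigma_y(d3) = 89.9532 + 0.13024 / sqrt(2.1e-05) = 118.4 MPa


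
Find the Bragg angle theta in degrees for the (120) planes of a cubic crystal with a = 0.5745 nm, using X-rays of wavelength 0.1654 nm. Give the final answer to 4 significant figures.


d = a / sqrt(h^2+k^2+l^2)
d = 0.5745 / sqrt(5) = 0.256924 nm
lambda = 2*d*sin(theta)  =>  sin(theta) = lambda / (2*d)
sin(theta) = 0.1654 / (2 * 0.256924) = 0.321885
theta = 18.78 deg


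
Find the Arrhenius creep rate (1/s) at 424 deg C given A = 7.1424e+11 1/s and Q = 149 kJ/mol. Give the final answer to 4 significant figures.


rate = A * exp(-Q / (R*T))
T = 424 + 273.15 = 697.15 K
rate = 7.1424e+11 * exp(-149e3 / (8.314 * 697.15))
rate = 4.892 1/s


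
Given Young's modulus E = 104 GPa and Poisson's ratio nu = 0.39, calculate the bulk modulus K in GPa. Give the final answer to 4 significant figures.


K = E / (3*(1-2*nu))
K = 104 / (3*(1-2*0.39))
K = 157.6 GPa


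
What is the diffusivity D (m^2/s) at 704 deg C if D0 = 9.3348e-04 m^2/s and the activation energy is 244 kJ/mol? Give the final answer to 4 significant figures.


D = D0 * exp(-Qd / (R*T))
T = 977.15 K
D = 9.3348e-04 * exp(-244e3 / (8.314 * 977.15))
D = 8.44e-17 m^2/s


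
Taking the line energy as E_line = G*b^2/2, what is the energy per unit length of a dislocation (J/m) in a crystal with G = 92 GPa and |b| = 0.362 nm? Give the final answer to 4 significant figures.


E = G*b^2/2
b = 0.362 nm = 3.62e-10 m
G = 92 GPa = 9.2e+10 Pa
E = 0.5 * 9.2e+10 * (3.62e-10)^2
E = 6.028e-09 J/m


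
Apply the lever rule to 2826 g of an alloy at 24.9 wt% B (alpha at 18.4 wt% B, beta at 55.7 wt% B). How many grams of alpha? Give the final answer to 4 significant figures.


f_alpha = (C_beta - C0) / (C_beta - C_alpha)
f_alpha = (55.7 - 24.9) / (55.7 - 18.4) = 0.825737
m_alpha = f_alpha * m_total = 0.825737 * 2826 = 2334 g


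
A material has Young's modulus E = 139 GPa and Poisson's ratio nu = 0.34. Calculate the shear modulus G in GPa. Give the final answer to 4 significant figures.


G = E / (2*(1+nu))
G = 139 / (2*(1+0.34))
G = 51.87 GPa


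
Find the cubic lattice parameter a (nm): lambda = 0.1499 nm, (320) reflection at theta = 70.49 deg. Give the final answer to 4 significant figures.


d = lambda / (2*sin(theta))
d = 0.1499 / (2*sin(70.49 deg))
d = 0.0795155 nm
a = d * sqrt(h^2+k^2+l^2) = 0.0795155 * sqrt(13)
a = 0.2867 nm


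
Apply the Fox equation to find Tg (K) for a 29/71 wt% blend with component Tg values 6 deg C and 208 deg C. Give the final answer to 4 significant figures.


1/Tg = w1/Tg1 + w2/Tg2 (in Kelvin)
Tg1 = 279.15 K, Tg2 = 481.15 K
1/Tg = 0.29/279.15 + 0.71/481.15
Tg = 397.7 K


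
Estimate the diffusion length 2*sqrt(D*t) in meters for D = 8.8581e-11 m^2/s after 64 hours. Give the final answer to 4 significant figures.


t = 64 hr = 230400 s
Diffusion length = 2*sqrt(D*t)
= 2*sqrt(8.8581e-11 * 230400)
= 9.035e-03 m


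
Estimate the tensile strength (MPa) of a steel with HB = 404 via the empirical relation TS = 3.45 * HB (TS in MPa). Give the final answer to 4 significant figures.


TS (MPa) = 3.45 * HB
TS = 3.45 * 404
TS = 1394 MPa


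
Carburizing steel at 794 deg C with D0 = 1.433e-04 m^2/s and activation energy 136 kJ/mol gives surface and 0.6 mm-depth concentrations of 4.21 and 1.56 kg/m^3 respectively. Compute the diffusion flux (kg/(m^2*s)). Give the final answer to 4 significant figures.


Step 1: D = D0 * exp(-Qd/(R*T))
T = 794 + 273.15 = 1067.15 K
D = 1.433e-04 * exp(-136e3 / (8.314 * 1067.15)) = 3.15577e-11 m^2/s
Step 2: J = D * (C1 - C2) / dx
J = 3.15577e-11 * (4.21 - 1.56) / 6e-04
J = 1.394e-07 kg/(m^2*s)


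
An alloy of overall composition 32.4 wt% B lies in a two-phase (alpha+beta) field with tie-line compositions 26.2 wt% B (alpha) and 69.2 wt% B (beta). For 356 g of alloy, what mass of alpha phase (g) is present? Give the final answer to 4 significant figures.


f_alpha = (C_beta - C0) / (C_beta - C_alpha)
f_alpha = (69.2 - 32.4) / (69.2 - 26.2) = 0.855814
m_alpha = f_alpha * m_total = 0.855814 * 356 = 304.7 g


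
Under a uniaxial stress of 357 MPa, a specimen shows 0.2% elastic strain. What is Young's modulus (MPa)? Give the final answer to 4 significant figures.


E = sigma / epsilon
epsilon = 0.2% = 2e-03
E = 357 / 2e-03
E = 178500 MPa


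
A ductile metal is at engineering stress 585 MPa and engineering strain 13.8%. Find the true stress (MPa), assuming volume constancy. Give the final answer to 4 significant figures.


sigma_true = sigma_eng * (1 + epsilon_eng)
sigma_true = 585 * (1 + 0.138)
sigma_true = 665.7 MPa


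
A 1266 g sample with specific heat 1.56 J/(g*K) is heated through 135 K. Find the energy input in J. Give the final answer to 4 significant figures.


Q = m * cp * dT
Q = 1266 * 1.56 * 135
Q = 266600 J


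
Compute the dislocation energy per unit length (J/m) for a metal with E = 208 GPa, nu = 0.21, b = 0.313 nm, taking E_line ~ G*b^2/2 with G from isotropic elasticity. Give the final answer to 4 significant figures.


Step 1: G = E / (2*(1+nu))
G = 208 / (2*(1+0.21)) = 85.9504 GPa = 8.59504e+10 Pa
Step 2: E_line = G*b^2/2
b = 0.313 nm = 3.13e-10 m
E_line = 0.5 * 8.59504e+10 * (3.13e-10)^2 = 4.21e-09 J/m


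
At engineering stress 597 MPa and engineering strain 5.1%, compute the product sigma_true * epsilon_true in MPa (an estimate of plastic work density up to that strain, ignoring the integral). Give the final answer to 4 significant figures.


sigma_true = sigma_eng * (1 + epsilon_eng)
sigma_true = 597 * (1 + 0.051) = 627.447 MPa
epsilon_true = ln(1 + epsilon_eng)
epsilon_true = ln(1 + 0.051) = 0.0497421
sigma_true * epsilon_true = 627.447 * 0.0497421 = 31.21 MPa


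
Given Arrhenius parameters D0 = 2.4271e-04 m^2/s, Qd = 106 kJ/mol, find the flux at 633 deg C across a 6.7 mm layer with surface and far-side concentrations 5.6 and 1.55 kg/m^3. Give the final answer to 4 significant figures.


Step 1: D = D0 * exp(-Qd/(R*T))
T = 633 + 273.15 = 906.15 K
D = 2.4271e-04 * exp(-106e3 / (8.314 * 906.15)) = 1.88166e-10 m^2/s
Step 2: J = D * (C1 - C2) / dx
J = 1.88166e-10 * (5.6 - 1.55) / 6.7e-03
J = 1.137e-07 kg/(m^2*s)


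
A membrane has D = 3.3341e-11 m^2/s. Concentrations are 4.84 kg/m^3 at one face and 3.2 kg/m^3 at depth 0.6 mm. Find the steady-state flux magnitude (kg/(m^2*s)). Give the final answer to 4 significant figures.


J = -D * (dC/dx) = D * (C1 - C2) / dx
J = 3.3341e-11 * (4.84 - 3.2) / 6e-04
J = 9.113e-08 kg/(m^2*s)


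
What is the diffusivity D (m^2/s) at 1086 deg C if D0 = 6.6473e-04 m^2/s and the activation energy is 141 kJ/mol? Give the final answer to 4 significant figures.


D = D0 * exp(-Qd / (R*T))
T = 1359.15 K
D = 6.6473e-04 * exp(-141e3 / (8.314 * 1359.15))
D = 2.533e-09 m^2/s


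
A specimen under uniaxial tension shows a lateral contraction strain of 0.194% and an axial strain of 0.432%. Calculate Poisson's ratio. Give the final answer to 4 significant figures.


nu = -epsilon_lat / epsilon_axial
Lateral strain is contraction (negative), so using magnitudes:
nu = 0.194 / 0.432
nu = 0.4491


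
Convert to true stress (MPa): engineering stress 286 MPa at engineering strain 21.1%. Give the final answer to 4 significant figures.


sigma_true = sigma_eng * (1 + epsilon_eng)
sigma_true = 286 * (1 + 0.211)
sigma_true = 346.3 MPa


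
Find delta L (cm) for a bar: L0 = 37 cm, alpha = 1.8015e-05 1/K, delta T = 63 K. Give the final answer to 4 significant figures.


dL = L0 * alpha * dT
dL = 37 * 1.8015e-05 * 63
dL = 0.04199 cm


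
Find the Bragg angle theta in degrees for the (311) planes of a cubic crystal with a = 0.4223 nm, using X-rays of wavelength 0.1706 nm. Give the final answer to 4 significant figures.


d = a / sqrt(h^2+k^2+l^2)
d = 0.4223 / sqrt(11) = 0.127328 nm
lambda = 2*d*sin(theta)  =>  sin(theta) = lambda / (2*d)
sin(theta) = 0.1706 / (2 * 0.127328) = 0.669922
theta = 42.06 deg


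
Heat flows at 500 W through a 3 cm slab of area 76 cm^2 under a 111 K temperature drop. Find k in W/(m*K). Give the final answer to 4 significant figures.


k = Q*L / (A*dT)
L = 0.03 m, A = 7.6e-03 m^2
k = 500 * 0.03 / (7.6e-03 * 111)
k = 17.78 W/(m*K)


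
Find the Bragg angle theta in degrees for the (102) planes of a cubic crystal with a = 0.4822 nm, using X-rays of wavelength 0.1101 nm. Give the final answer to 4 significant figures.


d = a / sqrt(h^2+k^2+l^2)
d = 0.4822 / sqrt(5) = 0.215646 nm
lambda = 2*d*sin(theta)  =>  sin(theta) = lambda / (2*d)
sin(theta) = 0.1101 / (2 * 0.215646) = 0.255279
theta = 14.79 deg


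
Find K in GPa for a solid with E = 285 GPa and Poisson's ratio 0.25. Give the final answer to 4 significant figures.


K = E / (3*(1-2*nu))
K = 285 / (3*(1-2*0.25))
K = 190 GPa


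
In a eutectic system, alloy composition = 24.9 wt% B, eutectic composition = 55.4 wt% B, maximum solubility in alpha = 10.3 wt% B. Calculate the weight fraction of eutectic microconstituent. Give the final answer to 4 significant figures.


f_primary = (C_e - C0) / (C_e - C_alpha_max)
f_primary = (55.4 - 24.9) / (55.4 - 10.3)
f_primary = 0.676275
f_eutectic = 1 - 0.676275 = 0.3237


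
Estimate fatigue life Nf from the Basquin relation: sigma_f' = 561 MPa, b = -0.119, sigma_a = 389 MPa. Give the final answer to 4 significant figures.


sigma_a = sigma_f' * (2*Nf)^b
2*Nf = (sigma_a / sigma_f')^(1/b)
2*Nf = (389 / 561)^(1/-0.119)
2*Nf = 21.6893
Nf = 10.84 cycles


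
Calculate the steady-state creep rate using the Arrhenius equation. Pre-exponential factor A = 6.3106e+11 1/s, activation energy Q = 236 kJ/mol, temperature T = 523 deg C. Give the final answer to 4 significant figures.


rate = A * exp(-Q / (R*T))
T = 523 + 273.15 = 796.15 K
rate = 6.3106e+11 * exp(-236e3 / (8.314 * 796.15))
rate = 2.069e-04 1/s


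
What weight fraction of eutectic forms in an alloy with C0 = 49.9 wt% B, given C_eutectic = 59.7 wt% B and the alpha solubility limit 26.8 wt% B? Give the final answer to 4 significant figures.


f_primary = (C_e - C0) / (C_e - C_alpha_max)
f_primary = (59.7 - 49.9) / (59.7 - 26.8)
f_primary = 0.297872
f_eutectic = 1 - 0.297872 = 0.7021


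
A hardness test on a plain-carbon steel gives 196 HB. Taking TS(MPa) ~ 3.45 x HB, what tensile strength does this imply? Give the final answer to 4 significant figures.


TS (MPa) = 3.45 * HB
TS = 3.45 * 196
TS = 676.2 MPa


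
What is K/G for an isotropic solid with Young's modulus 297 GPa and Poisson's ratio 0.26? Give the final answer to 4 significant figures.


G = E / (2*(1+nu))
G = 297 / (2*(1+0.26)) = 117.857 GPa
K = E / (3*(1-2*nu))
K = 297 / (3*(1-2*0.26)) = 206.25 GPa
K/G = 206.25 / 117.857 = 1.75


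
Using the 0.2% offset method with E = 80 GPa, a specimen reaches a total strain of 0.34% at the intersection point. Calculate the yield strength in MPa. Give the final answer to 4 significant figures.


Offset strain = 0.002
Elastic strain at yield = total_strain - offset = 3.4e-03 - 0.002 = 1.4e-03
sigma_y = E * elastic_strain = 80000 * 1.4e-03
sigma_y = 112 MPa


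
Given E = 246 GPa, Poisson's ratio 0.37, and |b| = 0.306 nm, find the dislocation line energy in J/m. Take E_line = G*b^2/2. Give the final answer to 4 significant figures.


Step 1: G = E / (2*(1+nu))
G = 246 / (2*(1+0.37)) = 89.781 GPa = 8.9781e+10 Pa
Step 2: E_line = G*b^2/2
b = 0.306 nm = 3.06e-10 m
E_line = 0.5 * 8.9781e+10 * (3.06e-10)^2 = 4.203e-09 J/m


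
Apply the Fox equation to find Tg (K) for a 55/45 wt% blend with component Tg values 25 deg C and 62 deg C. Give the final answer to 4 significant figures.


1/Tg = w1/Tg1 + w2/Tg2 (in Kelvin)
Tg1 = 298.15 K, Tg2 = 335.15 K
1/Tg = 0.55/298.15 + 0.45/335.15
Tg = 313.7 K


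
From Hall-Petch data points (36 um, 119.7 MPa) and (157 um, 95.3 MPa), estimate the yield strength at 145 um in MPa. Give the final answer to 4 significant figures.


sigma_y = sigma0 + k / sqrt(d)
1/sqrt(d1) = 1/sqrt(3.6e-05) = 166.667;  1/sqrt(d2) = 79.8087
k = (sigma1 - sigma2) / (1/sqrt(d1) - 1/sqrt(d2)) = (119.7 - 95.3) / (166.667 - 79.8087) = 0.280918 MPa*m^0.5
sigma0 = sigma1 - k/sqrt(d1) = 119.7 - 0.280918*166.667 = 72.8803 MPa
sigma_y(d3) = 72.8803 + 0.280918 / sqrt(1.45e-04) = 96.21 MPa


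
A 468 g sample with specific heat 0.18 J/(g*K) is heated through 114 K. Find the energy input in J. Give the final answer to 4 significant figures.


Q = m * cp * dT
Q = 468 * 0.18 * 114
Q = 9603 J


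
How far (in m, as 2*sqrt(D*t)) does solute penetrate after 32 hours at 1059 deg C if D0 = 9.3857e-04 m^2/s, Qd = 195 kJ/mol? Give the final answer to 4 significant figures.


Step 1: D = D0 * exp(-Qd/(R*T))
T = 1332.15 K
D = 9.3857e-04 * exp(-195e3 / (8.314 * 1332.15)) = 2.11879e-11 m^2/s
Step 2: L = 2*sqrt(D*t)
t = 32 h = 115200 s
L = 2*sqrt(2.11879e-11 * 115200) = 3.125e-03 m


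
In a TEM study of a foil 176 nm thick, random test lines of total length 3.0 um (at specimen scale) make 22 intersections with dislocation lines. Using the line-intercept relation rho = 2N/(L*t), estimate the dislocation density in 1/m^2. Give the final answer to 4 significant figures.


rho = 2N / (L * t)
L = 3.0 um = 3e-06 m, t = 176 nm = 1.76e-07 m
rho = 2 * 22 / (3e-06 * 1.76e-07)
rho = 8.333e+13 1/m^2


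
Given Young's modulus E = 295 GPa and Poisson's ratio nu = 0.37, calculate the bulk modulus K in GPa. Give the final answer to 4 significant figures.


K = E / (3*(1-2*nu))
K = 295 / (3*(1-2*0.37))
K = 378.2 GPa


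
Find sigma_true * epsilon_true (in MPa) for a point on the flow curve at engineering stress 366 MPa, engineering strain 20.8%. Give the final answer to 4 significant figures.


sigma_true = sigma_eng * (1 + epsilon_eng)
sigma_true = 366 * (1 + 0.208) = 442.128 MPa
epsilon_true = ln(1 + epsilon_eng)
epsilon_true = ln(1 + 0.208) = 0.188966
sigma_true * epsilon_true = 442.128 * 0.188966 = 83.55 MPa


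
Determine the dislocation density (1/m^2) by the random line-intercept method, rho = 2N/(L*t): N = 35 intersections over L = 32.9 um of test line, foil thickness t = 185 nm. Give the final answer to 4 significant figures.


rho = 2N / (L * t)
L = 32.9 um = 3.29e-05 m, t = 185 nm = 1.85e-07 m
rho = 2 * 35 / (3.29e-05 * 1.85e-07)
rho = 1.15e+13 1/m^2


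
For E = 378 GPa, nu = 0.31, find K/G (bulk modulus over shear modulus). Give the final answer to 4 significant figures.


G = E / (2*(1+nu))
G = 378 / (2*(1+0.31)) = 144.275 GPa
K = E / (3*(1-2*nu))
K = 378 / (3*(1-2*0.31)) = 331.579 GPa
K/G = 331.579 / 144.275 = 2.298


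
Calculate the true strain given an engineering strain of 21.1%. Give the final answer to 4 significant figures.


epsilon_true = ln(1 + epsilon_eng)
epsilon_true = ln(1 + 0.211)
epsilon_true = 0.1914


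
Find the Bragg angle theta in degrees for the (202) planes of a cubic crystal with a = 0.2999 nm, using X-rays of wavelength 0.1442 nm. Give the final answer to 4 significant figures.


d = a / sqrt(h^2+k^2+l^2)
d = 0.2999 / sqrt(8) = 0.106031 nm
lambda = 2*d*sin(theta)  =>  sin(theta) = lambda / (2*d)
sin(theta) = 0.1442 / (2 * 0.106031) = 0.679992
theta = 42.84 deg


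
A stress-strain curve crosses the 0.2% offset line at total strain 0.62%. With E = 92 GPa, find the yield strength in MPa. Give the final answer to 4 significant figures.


Offset strain = 0.002
Elastic strain at yield = total_strain - offset = 6.2e-03 - 0.002 = 4.2e-03
sigma_y = E * elastic_strain = 92000 * 4.2e-03
sigma_y = 386.4 MPa


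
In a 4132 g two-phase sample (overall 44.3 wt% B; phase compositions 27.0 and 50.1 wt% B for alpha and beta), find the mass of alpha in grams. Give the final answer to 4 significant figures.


f_alpha = (C_beta - C0) / (C_beta - C_alpha)
f_alpha = (50.1 - 44.3) / (50.1 - 27.0) = 0.251082
m_alpha = f_alpha * m_total = 0.251082 * 4132 = 1037 g


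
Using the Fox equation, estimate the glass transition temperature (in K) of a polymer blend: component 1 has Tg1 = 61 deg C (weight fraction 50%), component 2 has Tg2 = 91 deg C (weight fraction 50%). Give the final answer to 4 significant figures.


1/Tg = w1/Tg1 + w2/Tg2 (in Kelvin)
Tg1 = 334.15 K, Tg2 = 364.15 K
1/Tg = 0.5/334.15 + 0.5/364.15
Tg = 348.5 K


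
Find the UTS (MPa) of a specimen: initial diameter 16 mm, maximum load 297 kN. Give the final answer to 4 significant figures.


A0 = pi*(d/2)^2 = pi*(16/2)^2 = 201.062 mm^2
UTS = F_max / A0 = 297*1000 / 201.062
UTS = 1477 MPa


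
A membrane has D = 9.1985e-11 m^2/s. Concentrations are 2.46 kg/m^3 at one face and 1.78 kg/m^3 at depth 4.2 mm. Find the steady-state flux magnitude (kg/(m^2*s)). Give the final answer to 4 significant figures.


J = -D * (dC/dx) = D * (C1 - C2) / dx
J = 9.1985e-11 * (2.46 - 1.78) / 4.2e-03
J = 1.489e-08 kg/(m^2*s)


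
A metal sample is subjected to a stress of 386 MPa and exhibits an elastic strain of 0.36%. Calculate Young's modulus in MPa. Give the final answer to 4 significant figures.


E = sigma / epsilon
epsilon = 0.36% = 3.6e-03
E = 386 / 3.6e-03
E = 107200 MPa


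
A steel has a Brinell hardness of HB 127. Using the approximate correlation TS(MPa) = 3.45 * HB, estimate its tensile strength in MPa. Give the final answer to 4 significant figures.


TS (MPa) = 3.45 * HB
TS = 3.45 * 127
TS = 438.2 MPa


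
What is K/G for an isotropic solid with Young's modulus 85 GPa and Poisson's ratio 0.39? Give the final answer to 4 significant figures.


G = E / (2*(1+nu))
G = 85 / (2*(1+0.39)) = 30.5755 GPa
K = E / (3*(1-2*nu))
K = 85 / (3*(1-2*0.39)) = 128.788 GPa
K/G = 128.788 / 30.5755 = 4.212


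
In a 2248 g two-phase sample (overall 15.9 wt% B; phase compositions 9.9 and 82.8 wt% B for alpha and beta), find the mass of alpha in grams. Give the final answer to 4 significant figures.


f_alpha = (C_beta - C0) / (C_beta - C_alpha)
f_alpha = (82.8 - 15.9) / (82.8 - 9.9) = 0.917695
m_alpha = f_alpha * m_total = 0.917695 * 2248 = 2063 g


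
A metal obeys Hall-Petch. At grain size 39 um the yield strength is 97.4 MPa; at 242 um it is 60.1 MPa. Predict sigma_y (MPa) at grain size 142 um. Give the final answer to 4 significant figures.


sigma_y = sigma0 + k / sqrt(d)
1/sqrt(d1) = 1/sqrt(3.9e-05) = 160.128;  1/sqrt(d2) = 64.2824
k = (sigma1 - sigma2) / (1/sqrt(d1) - 1/sqrt(d2)) = (97.4 - 60.1) / (160.128 - 64.2824) = 0.389167 MPa*m^0.5
sigma0 = sigma1 - k/sqrt(d1) = 97.4 - 0.389167*160.128 = 35.0834 MPa
sigma_y(d3) = 35.0834 + 0.389167 / sqrt(1.42e-04) = 67.74 MPa


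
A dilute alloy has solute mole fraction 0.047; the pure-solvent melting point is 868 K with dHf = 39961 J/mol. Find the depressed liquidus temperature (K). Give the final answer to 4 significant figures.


dT = R*Tm^2*x / dHf
dT = 8.314 * 868^2 * 0.047 / 39961
dT = 7.36734 K
T_new = 868 - 7.36734 = 860.6 K


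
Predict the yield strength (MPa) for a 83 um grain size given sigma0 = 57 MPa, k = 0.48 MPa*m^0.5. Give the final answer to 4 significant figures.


sigma_y = sigma0 + k / sqrt(d)
d = 83 um = 8.3e-05 m
sigma_y = 57 + 0.48 / sqrt(8.3e-05)
sigma_y = 109.7 MPa


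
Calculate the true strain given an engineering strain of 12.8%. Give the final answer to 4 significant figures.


epsilon_true = ln(1 + epsilon_eng)
epsilon_true = ln(1 + 0.128)
epsilon_true = 0.1204


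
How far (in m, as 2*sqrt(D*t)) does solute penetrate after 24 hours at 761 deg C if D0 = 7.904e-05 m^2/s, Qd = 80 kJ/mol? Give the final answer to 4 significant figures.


Step 1: D = D0 * exp(-Qd/(R*T))
T = 1034.15 K
D = 7.904e-05 * exp(-80e3 / (8.314 * 1034.15)) = 7.1932e-09 m^2/s
Step 2: L = 2*sqrt(D*t)
t = 24 h = 86400 s
L = 2*sqrt(7.1932e-09 * 86400) = 0.04986 m


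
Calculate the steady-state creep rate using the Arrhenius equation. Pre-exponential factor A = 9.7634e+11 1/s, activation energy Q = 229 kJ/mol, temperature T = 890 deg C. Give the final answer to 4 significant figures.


rate = A * exp(-Q / (R*T))
T = 890 + 273.15 = 1163.15 K
rate = 9.7634e+11 * exp(-229e3 / (8.314 * 1163.15))
rate = 50.74 1/s


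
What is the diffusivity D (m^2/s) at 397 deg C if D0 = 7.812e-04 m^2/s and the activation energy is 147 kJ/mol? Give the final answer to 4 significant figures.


D = D0 * exp(-Qd / (R*T))
T = 670.15 K
D = 7.812e-04 * exp(-147e3 / (8.314 * 670.15))
D = 2.719e-15 m^2/s


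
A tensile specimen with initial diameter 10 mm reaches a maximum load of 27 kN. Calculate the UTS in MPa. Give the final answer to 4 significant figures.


A0 = pi*(d/2)^2 = pi*(10/2)^2 = 78.5398 mm^2
UTS = F_max / A0 = 27*1000 / 78.5398
UTS = 343.8 MPa


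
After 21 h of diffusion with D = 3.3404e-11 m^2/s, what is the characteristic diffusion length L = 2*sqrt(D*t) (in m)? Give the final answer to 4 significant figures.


t = 21 hr = 75600 s
Diffusion length = 2*sqrt(D*t)
= 2*sqrt(3.3404e-11 * 75600)
= 3.178e-03 m


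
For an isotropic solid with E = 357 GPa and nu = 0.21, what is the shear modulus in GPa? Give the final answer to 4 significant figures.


G = E / (2*(1+nu))
G = 357 / (2*(1+0.21))
G = 147.5 GPa


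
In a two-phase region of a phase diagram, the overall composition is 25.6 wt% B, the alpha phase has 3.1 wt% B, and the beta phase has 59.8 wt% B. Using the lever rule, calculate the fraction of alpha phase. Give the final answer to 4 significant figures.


f_alpha = (C_beta - C0) / (C_beta - C_alpha)
f_alpha = (59.8 - 25.6) / (59.8 - 3.1)
f_alpha = 0.6032


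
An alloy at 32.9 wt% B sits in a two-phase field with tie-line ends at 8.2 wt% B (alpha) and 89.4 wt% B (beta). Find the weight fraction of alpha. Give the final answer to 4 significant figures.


f_alpha = (C_beta - C0) / (C_beta - C_alpha)
f_alpha = (89.4 - 32.9) / (89.4 - 8.2)
f_alpha = 0.6958


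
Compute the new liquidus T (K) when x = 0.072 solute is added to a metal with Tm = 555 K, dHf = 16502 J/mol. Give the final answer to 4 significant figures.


dT = R*Tm^2*x / dHf
dT = 8.314 * 555^2 * 0.072 / 16502
dT = 11.1736 K
T_new = 555 - 11.1736 = 543.8 K


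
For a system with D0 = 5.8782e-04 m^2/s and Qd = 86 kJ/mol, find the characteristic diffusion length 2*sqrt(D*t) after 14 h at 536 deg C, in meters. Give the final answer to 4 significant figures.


Step 1: D = D0 * exp(-Qd/(R*T))
T = 809.15 K
D = 5.8782e-04 * exp(-86e3 / (8.314 * 809.15)) = 1.64937e-09 m^2/s
Step 2: L = 2*sqrt(D*t)
t = 14 h = 50400 s
L = 2*sqrt(1.64937e-09 * 50400) = 0.01823 m


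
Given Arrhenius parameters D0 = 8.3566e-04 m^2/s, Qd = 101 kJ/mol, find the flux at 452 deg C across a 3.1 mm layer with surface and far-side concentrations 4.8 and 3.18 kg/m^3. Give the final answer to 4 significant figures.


Step 1: D = D0 * exp(-Qd/(R*T))
T = 452 + 273.15 = 725.15 K
D = 8.3566e-04 * exp(-101e3 / (8.314 * 725.15)) = 4.43044e-11 m^2/s
Step 2: J = D * (C1 - C2) / dx
J = 4.43044e-11 * (4.8 - 3.18) / 3.1e-03
J = 2.315e-08 kg/(m^2*s)


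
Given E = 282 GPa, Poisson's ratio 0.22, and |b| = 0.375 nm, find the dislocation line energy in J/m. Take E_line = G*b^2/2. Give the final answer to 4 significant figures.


Step 1: G = E / (2*(1+nu))
G = 282 / (2*(1+0.22)) = 115.574 GPa = 1.15574e+11 Pa
Step 2: E_line = G*b^2/2
b = 0.375 nm = 3.75e-10 m
E_line = 0.5 * 1.15574e+11 * (3.75e-10)^2 = 8.126e-09 J/m


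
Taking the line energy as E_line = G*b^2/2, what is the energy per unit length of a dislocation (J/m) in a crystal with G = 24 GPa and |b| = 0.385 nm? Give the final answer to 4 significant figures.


E = G*b^2/2
b = 0.385 nm = 3.85e-10 m
G = 24 GPa = 2.4e+10 Pa
E = 0.5 * 2.4e+10 * (3.85e-10)^2
E = 1.779e-09 J/m


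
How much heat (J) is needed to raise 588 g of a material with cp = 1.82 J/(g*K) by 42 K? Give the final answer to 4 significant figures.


Q = m * cp * dT
Q = 588 * 1.82 * 42
Q = 44950 J


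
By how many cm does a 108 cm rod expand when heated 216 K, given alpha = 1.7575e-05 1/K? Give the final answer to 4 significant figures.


dL = L0 * alpha * dT
dL = 108 * 1.7575e-05 * 216
dL = 0.41 cm


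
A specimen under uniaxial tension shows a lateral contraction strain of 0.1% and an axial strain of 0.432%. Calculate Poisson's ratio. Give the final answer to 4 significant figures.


nu = -epsilon_lat / epsilon_axial
Lateral strain is contraction (negative), so using magnitudes:
nu = 0.1 / 0.432
nu = 0.2315


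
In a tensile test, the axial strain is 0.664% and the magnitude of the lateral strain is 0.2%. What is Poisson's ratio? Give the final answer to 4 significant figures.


nu = -epsilon_lat / epsilon_axial
Lateral strain is contraction (negative), so using magnitudes:
nu = 0.2 / 0.664
nu = 0.3012


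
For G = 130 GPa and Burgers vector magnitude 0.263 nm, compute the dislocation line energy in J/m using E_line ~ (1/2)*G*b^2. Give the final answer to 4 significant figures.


E = G*b^2/2
b = 0.263 nm = 2.63e-10 m
G = 130 GPa = 1.3e+11 Pa
E = 0.5 * 1.3e+11 * (2.63e-10)^2
E = 4.496e-09 J/m


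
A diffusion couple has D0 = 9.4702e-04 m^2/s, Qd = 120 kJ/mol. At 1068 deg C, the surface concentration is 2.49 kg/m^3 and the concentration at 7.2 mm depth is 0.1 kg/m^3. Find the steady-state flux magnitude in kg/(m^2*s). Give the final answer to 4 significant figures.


Step 1: D = D0 * exp(-Qd/(R*T))
T = 1068 + 273.15 = 1341.15 K
D = 9.4702e-04 * exp(-120e3 / (8.314 * 1341.15)) = 2.00665e-08 m^2/s
Step 2: J = D * (C1 - C2) / dx
J = 2.00665e-08 * (2.49 - 0.1) / 7.2e-03
J = 6.661e-06 kg/(m^2*s)


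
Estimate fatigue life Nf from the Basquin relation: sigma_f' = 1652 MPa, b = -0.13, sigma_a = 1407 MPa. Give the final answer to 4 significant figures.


sigma_a = sigma_f' * (2*Nf)^b
2*Nf = (sigma_a / sigma_f')^(1/b)
2*Nf = (1407 / 1652)^(1/-0.13)
2*Nf = 3.43777
Nf = 1.719 cycles


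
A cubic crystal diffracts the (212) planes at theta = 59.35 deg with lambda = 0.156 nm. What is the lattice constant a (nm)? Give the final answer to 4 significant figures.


d = lambda / (2*sin(theta))
d = 0.156 / (2*sin(59.35 deg))
d = 0.0906663 nm
a = d * sqrt(h^2+k^2+l^2) = 0.0906663 * sqrt(9)
a = 0.272 nm


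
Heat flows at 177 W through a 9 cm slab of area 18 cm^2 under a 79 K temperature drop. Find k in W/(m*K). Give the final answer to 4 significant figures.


k = Q*L / (A*dT)
L = 0.09 m, A = 1.8e-03 m^2
k = 177 * 0.09 / (1.8e-03 * 79)
k = 112 W/(m*K)


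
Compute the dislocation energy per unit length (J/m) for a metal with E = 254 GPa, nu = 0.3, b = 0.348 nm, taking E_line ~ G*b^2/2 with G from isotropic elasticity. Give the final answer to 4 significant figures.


Step 1: G = E / (2*(1+nu))
G = 254 / (2*(1+0.3)) = 97.6923 GPa = 9.76923e+10 Pa
Step 2: E_line = G*b^2/2
b = 0.348 nm = 3.48e-10 m
E_line = 0.5 * 9.76923e+10 * (3.48e-10)^2 = 5.915e-09 J/m


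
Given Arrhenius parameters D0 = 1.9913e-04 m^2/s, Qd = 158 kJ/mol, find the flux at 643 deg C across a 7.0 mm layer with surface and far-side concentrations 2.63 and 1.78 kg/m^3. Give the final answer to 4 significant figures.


Step 1: D = D0 * exp(-Qd/(R*T))
T = 643 + 273.15 = 916.15 K
D = 1.9913e-04 * exp(-158e3 / (8.314 * 916.15)) = 1.95156e-13 m^2/s
Step 2: J = D * (C1 - C2) / dx
J = 1.95156e-13 * (2.63 - 1.78) / 7e-03
J = 2.37e-11 kg/(m^2*s)


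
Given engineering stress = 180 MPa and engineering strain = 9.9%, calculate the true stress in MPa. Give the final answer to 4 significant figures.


sigma_true = sigma_eng * (1 + epsilon_eng)
sigma_true = 180 * (1 + 0.099)
sigma_true = 197.8 MPa


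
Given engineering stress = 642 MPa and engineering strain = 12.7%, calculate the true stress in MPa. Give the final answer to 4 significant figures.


sigma_true = sigma_eng * (1 + epsilon_eng)
sigma_true = 642 * (1 + 0.127)
sigma_true = 723.5 MPa


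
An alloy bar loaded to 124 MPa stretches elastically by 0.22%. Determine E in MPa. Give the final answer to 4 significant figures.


E = sigma / epsilon
epsilon = 0.22% = 2.2e-03
E = 124 / 2.2e-03
E = 56360 MPa


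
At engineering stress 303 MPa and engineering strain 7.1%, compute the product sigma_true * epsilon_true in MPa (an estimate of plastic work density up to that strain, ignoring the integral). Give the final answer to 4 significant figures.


sigma_true = sigma_eng * (1 + epsilon_eng)
sigma_true = 303 * (1 + 0.071) = 324.513 MPa
epsilon_true = ln(1 + epsilon_eng)
epsilon_true = ln(1 + 0.071) = 0.0685928
sigma_true * epsilon_true = 324.513 * 0.0685928 = 22.26 MPa


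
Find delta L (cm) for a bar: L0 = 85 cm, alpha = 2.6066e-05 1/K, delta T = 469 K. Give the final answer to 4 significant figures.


dL = L0 * alpha * dT
dL = 85 * 2.6066e-05 * 469
dL = 1.039 cm


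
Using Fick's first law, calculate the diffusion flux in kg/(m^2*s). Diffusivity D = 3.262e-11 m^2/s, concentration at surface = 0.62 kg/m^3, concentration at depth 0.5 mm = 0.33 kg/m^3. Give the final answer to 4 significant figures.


J = -D * (dC/dx) = D * (C1 - C2) / dx
J = 3.262e-11 * (0.62 - 0.33) / 5e-04
J = 1.892e-08 kg/(m^2*s)


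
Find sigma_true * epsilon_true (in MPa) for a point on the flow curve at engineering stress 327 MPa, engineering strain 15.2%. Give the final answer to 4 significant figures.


sigma_true = sigma_eng * (1 + epsilon_eng)
sigma_true = 327 * (1 + 0.152) = 376.704 MPa
epsilon_true = ln(1 + epsilon_eng)
epsilon_true = ln(1 + 0.152) = 0.1415
sigma_true * epsilon_true = 376.704 * 0.1415 = 53.3 MPa


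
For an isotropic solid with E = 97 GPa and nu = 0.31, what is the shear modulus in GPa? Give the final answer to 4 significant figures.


G = E / (2*(1+nu))
G = 97 / (2*(1+0.31))
G = 37.02 GPa


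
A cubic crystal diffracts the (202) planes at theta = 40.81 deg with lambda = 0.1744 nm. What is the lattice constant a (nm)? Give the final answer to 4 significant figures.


d = lambda / (2*sin(theta))
d = 0.1744 / (2*sin(40.81 deg))
d = 0.133425 nm
a = d * sqrt(h^2+k^2+l^2) = 0.133425 * sqrt(8)
a = 0.3774 nm


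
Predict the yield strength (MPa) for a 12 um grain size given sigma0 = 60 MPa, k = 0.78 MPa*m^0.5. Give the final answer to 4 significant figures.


sigma_y = sigma0 + k / sqrt(d)
d = 12 um = 1.2e-05 m
sigma_y = 60 + 0.78 / sqrt(1.2e-05)
sigma_y = 285.2 MPa


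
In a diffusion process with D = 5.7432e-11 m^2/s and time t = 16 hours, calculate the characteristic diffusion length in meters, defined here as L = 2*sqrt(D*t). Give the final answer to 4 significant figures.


t = 16 hr = 57600 s
Diffusion length = 2*sqrt(D*t)
= 2*sqrt(5.7432e-11 * 57600)
= 3.638e-03 m


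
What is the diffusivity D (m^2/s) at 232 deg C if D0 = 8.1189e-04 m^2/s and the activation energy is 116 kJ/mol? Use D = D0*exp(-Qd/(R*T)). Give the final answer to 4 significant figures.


D = D0 * exp(-Qd / (R*T))
T = 505.15 K
D = 8.1189e-04 * exp(-116e3 / (8.314 * 505.15))
D = 8.207e-16 m^2/s


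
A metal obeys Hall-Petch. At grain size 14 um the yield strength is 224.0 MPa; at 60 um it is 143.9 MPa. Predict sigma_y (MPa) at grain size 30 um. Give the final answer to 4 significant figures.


sigma_y = sigma0 + k / sqrt(d)
1/sqrt(d1) = 1/sqrt(1.4e-05) = 267.261;  1/sqrt(d2) = 129.099
k = (sigma1 - sigma2) / (1/sqrt(d1) - 1/sqrt(d2)) = (224.0 - 143.9) / (267.261 - 129.099) = 0.579755 MPa*m^0.5
sigma0 = sigma1 - k/sqrt(d1) = 224.0 - 0.579755*267.261 = 69.0539 MPa
sigma_y(d3) = 69.0539 + 0.579755 / sqrt(3e-05) = 174.9 MPa


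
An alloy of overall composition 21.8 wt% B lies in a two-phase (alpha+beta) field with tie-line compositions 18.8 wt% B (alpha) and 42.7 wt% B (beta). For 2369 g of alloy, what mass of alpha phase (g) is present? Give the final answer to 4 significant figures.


f_alpha = (C_beta - C0) / (C_beta - C_alpha)
f_alpha = (42.7 - 21.8) / (42.7 - 18.8) = 0.874477
m_alpha = f_alpha * m_total = 0.874477 * 2369 = 2072 g


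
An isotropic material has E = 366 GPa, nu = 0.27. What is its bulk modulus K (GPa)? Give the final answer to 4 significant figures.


K = E / (3*(1-2*nu))
K = 366 / (3*(1-2*0.27))
K = 265.2 GPa


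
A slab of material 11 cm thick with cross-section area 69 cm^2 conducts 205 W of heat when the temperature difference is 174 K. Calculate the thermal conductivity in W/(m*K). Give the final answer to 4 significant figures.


k = Q*L / (A*dT)
L = 0.11 m, A = 6.9e-03 m^2
k = 205 * 0.11 / (6.9e-03 * 174)
k = 18.78 W/(m*K)


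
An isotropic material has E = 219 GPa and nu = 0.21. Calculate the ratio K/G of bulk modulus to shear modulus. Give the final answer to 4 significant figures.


G = E / (2*(1+nu))
G = 219 / (2*(1+0.21)) = 90.4959 GPa
K = E / (3*(1-2*nu))
K = 219 / (3*(1-2*0.21)) = 125.862 GPa
K/G = 125.862 / 90.4959 = 1.391


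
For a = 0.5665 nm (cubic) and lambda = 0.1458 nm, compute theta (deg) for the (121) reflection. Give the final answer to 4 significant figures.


d = a / sqrt(h^2+k^2+l^2)
d = 0.5665 / sqrt(6) = 0.231273 nm
lambda = 2*d*sin(theta)  =>  sin(theta) = lambda / (2*d)
sin(theta) = 0.1458 / (2 * 0.231273) = 0.315212
theta = 18.37 deg


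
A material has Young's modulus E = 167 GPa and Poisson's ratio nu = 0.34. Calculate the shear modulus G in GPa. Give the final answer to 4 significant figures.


G = E / (2*(1+nu))
G = 167 / (2*(1+0.34))
G = 62.31 GPa


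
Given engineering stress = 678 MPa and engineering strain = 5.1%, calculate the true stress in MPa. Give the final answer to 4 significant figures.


sigma_true = sigma_eng * (1 + epsilon_eng)
sigma_true = 678 * (1 + 0.051)
sigma_true = 712.6 MPa


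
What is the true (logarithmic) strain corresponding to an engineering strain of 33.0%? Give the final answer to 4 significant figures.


epsilon_true = ln(1 + epsilon_eng)
epsilon_true = ln(1 + 0.33)
epsilon_true = 0.2852


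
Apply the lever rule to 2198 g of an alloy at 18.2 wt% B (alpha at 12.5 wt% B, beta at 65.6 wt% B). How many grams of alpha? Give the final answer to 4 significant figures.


f_alpha = (C_beta - C0) / (C_beta - C_alpha)
f_alpha = (65.6 - 18.2) / (65.6 - 12.5) = 0.892655
m_alpha = f_alpha * m_total = 0.892655 * 2198 = 1962 g


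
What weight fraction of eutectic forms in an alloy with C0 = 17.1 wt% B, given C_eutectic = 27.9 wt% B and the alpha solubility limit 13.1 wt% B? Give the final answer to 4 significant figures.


f_primary = (C_e - C0) / (C_e - C_alpha_max)
f_primary = (27.9 - 17.1) / (27.9 - 13.1)
f_primary = 0.72973
f_eutectic = 1 - 0.72973 = 0.2703


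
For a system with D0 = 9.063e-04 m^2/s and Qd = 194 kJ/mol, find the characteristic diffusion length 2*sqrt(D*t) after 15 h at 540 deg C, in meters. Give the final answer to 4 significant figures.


Step 1: D = D0 * exp(-Qd/(R*T))
T = 813.15 K
D = 9.063e-04 * exp(-194e3 / (8.314 * 813.15)) = 3.1244e-16 m^2/s
Step 2: L = 2*sqrt(D*t)
t = 15 h = 54000 s
L = 2*sqrt(3.1244e-16 * 54000) = 8.215e-06 m


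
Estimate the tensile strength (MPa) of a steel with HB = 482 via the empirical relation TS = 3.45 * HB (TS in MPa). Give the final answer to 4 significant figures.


TS (MPa) = 3.45 * HB
TS = 3.45 * 482
TS = 1663 MPa


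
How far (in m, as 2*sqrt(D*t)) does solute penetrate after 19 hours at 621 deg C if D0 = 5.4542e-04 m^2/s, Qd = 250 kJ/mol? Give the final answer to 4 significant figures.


Step 1: D = D0 * exp(-Qd/(R*T))
T = 894.15 K
D = 5.4542e-04 * exp(-250e3 / (8.314 * 894.15)) = 1.3541e-18 m^2/s
Step 2: L = 2*sqrt(D*t)
t = 19 h = 68400 s
L = 2*sqrt(1.3541e-18 * 68400) = 6.087e-07 m


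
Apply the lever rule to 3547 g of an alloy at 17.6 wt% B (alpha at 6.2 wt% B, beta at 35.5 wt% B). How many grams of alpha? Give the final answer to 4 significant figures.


f_alpha = (C_beta - C0) / (C_beta - C_alpha)
f_alpha = (35.5 - 17.6) / (35.5 - 6.2) = 0.610922
m_alpha = f_alpha * m_total = 0.610922 * 3547 = 2167 g


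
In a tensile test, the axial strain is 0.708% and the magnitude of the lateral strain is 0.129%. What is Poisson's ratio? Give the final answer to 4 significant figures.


nu = -epsilon_lat / epsilon_axial
Lateral strain is contraction (negative), so using magnitudes:
nu = 0.129 / 0.708
nu = 0.1822


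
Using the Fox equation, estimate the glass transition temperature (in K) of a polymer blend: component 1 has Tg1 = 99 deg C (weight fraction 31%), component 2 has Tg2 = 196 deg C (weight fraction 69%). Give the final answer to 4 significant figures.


1/Tg = w1/Tg1 + w2/Tg2 (in Kelvin)
Tg1 = 372.15 K, Tg2 = 469.15 K
1/Tg = 0.31/372.15 + 0.69/469.15
Tg = 434.1 K


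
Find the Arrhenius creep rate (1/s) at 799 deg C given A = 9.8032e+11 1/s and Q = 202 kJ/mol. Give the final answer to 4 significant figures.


rate = A * exp(-Q / (R*T))
T = 799 + 273.15 = 1072.15 K
rate = 9.8032e+11 * exp(-202e3 / (8.314 * 1072.15))
rate = 141.1 1/s


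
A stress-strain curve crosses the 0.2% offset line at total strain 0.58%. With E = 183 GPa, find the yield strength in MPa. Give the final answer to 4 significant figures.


Offset strain = 0.002
Elastic strain at yield = total_strain - offset = 5.8e-03 - 0.002 = 3.8e-03
sigma_y = E * elastic_strain = 183000 * 3.8e-03
sigma_y = 695.4 MPa


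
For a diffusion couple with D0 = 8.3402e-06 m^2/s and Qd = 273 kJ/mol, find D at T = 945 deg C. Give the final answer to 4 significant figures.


D = D0 * exp(-Qd / (R*T))
T = 1218.15 K
D = 8.3402e-06 * exp(-273e3 / (8.314 * 1218.15))
D = 1.638e-17 m^2/s


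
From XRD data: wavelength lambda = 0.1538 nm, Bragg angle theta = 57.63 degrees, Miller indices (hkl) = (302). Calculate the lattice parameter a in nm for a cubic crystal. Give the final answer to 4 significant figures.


d = lambda / (2*sin(theta))
d = 0.1538 / (2*sin(57.63 deg))
d = 0.0910481 nm
a = d * sqrt(h^2+k^2+l^2) = 0.0910481 * sqrt(13)
a = 0.3283 nm


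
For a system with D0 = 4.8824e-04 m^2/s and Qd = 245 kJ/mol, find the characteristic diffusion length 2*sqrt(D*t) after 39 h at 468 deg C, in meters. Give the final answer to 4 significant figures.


Step 1: D = D0 * exp(-Qd/(R*T))
T = 741.15 K
D = 4.8824e-04 * exp(-245e3 / (8.314 * 741.15)) = 2.63598e-21 m^2/s
Step 2: L = 2*sqrt(D*t)
t = 39 h = 140400 s
L = 2*sqrt(2.63598e-21 * 140400) = 3.848e-08 m
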